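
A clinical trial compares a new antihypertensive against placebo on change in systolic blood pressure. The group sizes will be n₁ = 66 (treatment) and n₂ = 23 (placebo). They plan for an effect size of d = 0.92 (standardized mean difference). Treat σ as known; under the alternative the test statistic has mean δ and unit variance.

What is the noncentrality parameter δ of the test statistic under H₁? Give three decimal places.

δ = d / √(1/n₁ + 1/n₂) = 0.92 / √(1/66 + 1/23) = 3.7995

δ ≈ 3.800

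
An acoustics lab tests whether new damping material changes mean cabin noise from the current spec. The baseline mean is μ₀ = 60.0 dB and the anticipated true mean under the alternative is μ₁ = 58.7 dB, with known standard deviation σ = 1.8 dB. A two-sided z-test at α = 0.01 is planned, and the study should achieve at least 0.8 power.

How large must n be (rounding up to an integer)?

Standardized effect: d = |μ₁ − μ₀| / σ = |58.7 − 60.0| / 1.8 = 0.7222
Set Φ(δ − 2.576) = 0.8; then δ − 2.576 = Φ⁻¹(0.8) = 0.842, giving δ = 3.417.
(The Φ(−δ − z_{α/2}) term is vanishingly small for δ > 0 and is dropped in the standard sample-size formula.)
δ = d·√n ⇒ n = (δ/d)² = (3.417 / 0.7222)² = 22.39.
Rounding up, n = 23.

n = 23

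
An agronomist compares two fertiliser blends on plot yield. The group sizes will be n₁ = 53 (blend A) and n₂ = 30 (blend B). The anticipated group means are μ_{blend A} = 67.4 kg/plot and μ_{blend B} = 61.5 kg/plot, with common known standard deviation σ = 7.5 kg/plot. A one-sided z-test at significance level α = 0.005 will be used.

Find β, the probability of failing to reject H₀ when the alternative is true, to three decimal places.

β ≈ 0.193

Standardized effect: d = |μ_{blend A} − μ_{blend B}| / σ = |67.4 − 61.5| / 7.5 = 0.7867
Noncentrality parameter: δ = d / √(1/n₁ + 1/n₂) = 0.7867 / √(1/53 + 1/30) = 3.4431
Critical value for a one-sided test at α = 0.005: z_α = 2.576.
Power = Φ(δ − 2.576) = Φ(0.867) = 0.8071.
Type II error: β = 1 − power = 1 − 0.8071 = 0.1929.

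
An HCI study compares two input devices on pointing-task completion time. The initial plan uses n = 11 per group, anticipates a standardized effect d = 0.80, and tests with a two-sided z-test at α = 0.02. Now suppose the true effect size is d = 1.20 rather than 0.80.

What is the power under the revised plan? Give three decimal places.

With d = 1.20: δ = d·√(n/2) = 1.20 × √(11/2) = 2.8142. Critical value z_{0.01} = 2.326.
Revised power = Φ(δ − 2.326) + Φ(−δ − 2.326) = Φ(0.488) + Φ(-5.141) = 0.6872 + 0.0000 = 0.6872.

Power ≈ 0.687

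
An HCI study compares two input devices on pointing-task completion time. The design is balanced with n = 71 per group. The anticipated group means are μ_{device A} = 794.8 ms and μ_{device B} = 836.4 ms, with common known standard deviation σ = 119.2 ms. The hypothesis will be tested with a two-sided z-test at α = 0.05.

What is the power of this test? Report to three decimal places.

Standardized effect: d = |μ_{device A} − μ_{device B}| / σ = |794.8 − 836.4| / 119.2 = 0.3490
Noncentrality parameter: δ = d·√(n/2) = 0.3490 × √(71/2) = 2.0794
Critical value for a two-sided test at α = 0.05: z_{α/2} = 1.960.
Power = Φ(δ − 1.960) + Φ(−δ − 1.960) = Φ(0.119) + Φ(-4.039) = 0.5475 + 0.0000 = 0.5475.

Power ≈ 0.548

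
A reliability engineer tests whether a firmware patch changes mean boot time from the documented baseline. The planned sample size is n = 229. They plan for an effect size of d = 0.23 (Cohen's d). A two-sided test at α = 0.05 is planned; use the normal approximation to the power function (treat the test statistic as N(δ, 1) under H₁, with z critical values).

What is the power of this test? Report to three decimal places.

Noncentrality parameter: δ = d·√n = 0.23 × √229 = 3.4805
Critical value for a two-sided test at α = 0.05: z_{α/2} = 1.960.
Power = Φ(δ − 1.960) + Φ(−δ − 1.960) = Φ(1.521) + Φ(-5.440) = 0.9358 + 0.0000 = 0.9358.

Power ≈ 0.936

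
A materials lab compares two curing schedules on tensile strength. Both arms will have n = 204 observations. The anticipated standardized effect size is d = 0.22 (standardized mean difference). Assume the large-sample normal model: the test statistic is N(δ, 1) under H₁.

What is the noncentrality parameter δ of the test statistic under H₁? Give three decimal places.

δ ≈ 2.222

The noncentrality parameter scales effect size by the design's sample-size factor: δ = d·√(n/2) = 0.22 × √(204/2) = 2.2219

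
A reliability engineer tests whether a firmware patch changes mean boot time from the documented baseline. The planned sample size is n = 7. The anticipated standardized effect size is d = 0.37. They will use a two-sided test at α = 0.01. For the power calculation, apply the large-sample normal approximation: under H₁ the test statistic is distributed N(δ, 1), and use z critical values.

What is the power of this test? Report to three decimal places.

Noncentrality parameter: δ = d·√n = 0.37 × √7 = 0.9789
Two-sided α = 0.01 → critical value z_{0.005} = 2.576.
Power = Φ(δ − 2.576) + Φ(−δ − 2.576) = Φ(-1.597) + Φ(-3.555) = 0.0551 + 0.0002 = 0.0553.

Power ≈ 0.055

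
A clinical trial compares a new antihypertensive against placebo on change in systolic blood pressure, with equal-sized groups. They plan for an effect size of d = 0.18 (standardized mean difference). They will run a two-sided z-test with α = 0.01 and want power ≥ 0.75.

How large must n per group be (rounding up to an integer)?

Set Φ(δ − 2.576) = 0.75; then δ − 2.576 = Φ⁻¹(0.75) = 0.674, giving δ = 3.250.
(The Φ(−δ − z_{α/2}) term is vanishingly small for δ > 0 and is dropped in the standard sample-size formula.)
δ = d·√(n/2) ⇒ n = 2(δ/d)² = 2 × (3.250 / 0.18)² = 652.13.
Round up to the next whole unit.

n = 653 per group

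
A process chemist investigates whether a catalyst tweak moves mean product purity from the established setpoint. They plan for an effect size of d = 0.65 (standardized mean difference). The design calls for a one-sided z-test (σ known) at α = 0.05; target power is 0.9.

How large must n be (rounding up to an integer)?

n = 21

For power 0.9 need Φ(δ − z_{0.05}) = 0.9, so δ = z_{0.05} + z_{0.10} = 1.645 + 1.282 = 2.926.
δ = d·√n ⇒ n = (δ/d)² = (2.926 / 0.65)² = 20.27.
Round up to the next whole unit.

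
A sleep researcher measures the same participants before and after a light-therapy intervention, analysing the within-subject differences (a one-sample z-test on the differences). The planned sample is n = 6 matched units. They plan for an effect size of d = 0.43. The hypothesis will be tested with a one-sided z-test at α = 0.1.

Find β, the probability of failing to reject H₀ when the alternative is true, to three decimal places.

β ≈ 0.590

Noncentrality parameter: δ = d·√n = 0.43 × √6 = 1.0533
Critical value for a one-sided test at α = 0.1: z_α = 1.282.
Power = Φ(δ − 1.282) = Φ(-0.228) = 0.4097.
Type II error: β = 1 − power = 1 − 0.4097 = 0.5903.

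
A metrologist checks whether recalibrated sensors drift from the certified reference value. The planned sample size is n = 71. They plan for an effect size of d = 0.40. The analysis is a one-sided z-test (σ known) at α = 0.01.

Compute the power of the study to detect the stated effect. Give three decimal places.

Noncentrality parameter: δ = d·√n = 0.40 × √71 = 3.3705
Critical value for a one-sided test at α = 0.01: z_α = 2.326.
Power = Φ(δ − 2.326) = Φ(1.044) = 0.8518.

Power ≈ 0.852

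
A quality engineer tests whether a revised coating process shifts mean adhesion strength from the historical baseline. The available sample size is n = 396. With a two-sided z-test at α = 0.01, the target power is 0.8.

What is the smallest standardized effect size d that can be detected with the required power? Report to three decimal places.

d ≈ 0.172

Required noncentrality: δ = z_{0.005} + z_{0.20} = 2.576 + 0.842 = 3.417.
(The second rejection-region term Φ(−δ − z_{α/2}) is negligible and dropped.)
δ = d·√n ⇒ d = δ/√n = 3.417/√396 = 0.1717.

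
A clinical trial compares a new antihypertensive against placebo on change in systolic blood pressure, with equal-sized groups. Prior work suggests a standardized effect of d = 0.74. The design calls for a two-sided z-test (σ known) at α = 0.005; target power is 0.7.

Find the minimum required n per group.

n = 41 per group

For power 0.7 need Φ(δ − z_{0.0025}) = 0.7, so δ = z_{0.0025} + z_{0.30} = 2.807 + 0.524 = 3.331.
(For δ > 0 the lower-tail rejection region contributes negligibly to power, so the one-term inversion is standard.)
δ = d·√(n/2) ⇒ n = 2(δ/d)² = 2 × (3.331 / 0.74)² = 40.53.
Round up to the next whole unit.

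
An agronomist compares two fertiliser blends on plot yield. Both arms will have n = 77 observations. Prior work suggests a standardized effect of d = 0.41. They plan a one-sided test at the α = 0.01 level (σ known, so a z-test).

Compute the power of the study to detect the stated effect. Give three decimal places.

Power ≈ 0.586

Noncentrality parameter: δ = d·√(n/2) = 0.41 × √(77/2) = 2.5440
Critical value for a one-sided test at α = 0.01: z_α = 2.326.
Power = P(Z > 2.326 − δ) = Φ(0.218) = 0.5861.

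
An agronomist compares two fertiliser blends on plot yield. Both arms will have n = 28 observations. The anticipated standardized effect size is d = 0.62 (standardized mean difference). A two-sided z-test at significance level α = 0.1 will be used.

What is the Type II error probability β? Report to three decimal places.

Noncentrality parameter: δ = d·√(n/2) = 0.62 × √(28/2) = 2.3198
Critical value for a two-sided test at α = 0.1: z_{α/2} = 1.645.
Power = Φ(δ − 1.645) + Φ(−δ − 1.645) = Φ(0.675) + Φ(-3.965) = 0.7502 + 0.0000 = 0.7502.
Type II error: β = 1 − power = 1 − 0.7502 = 0.2498.

β ≈ 0.250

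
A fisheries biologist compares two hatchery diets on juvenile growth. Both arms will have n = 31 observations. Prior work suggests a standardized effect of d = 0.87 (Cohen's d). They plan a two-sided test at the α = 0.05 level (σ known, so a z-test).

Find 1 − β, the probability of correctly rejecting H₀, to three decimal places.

Noncentrality parameter: δ = d·√(n/2) = 0.87 × √(31/2) = 3.4252
Critical value for a two-sided test at α = 0.05: z_{α/2} = 1.960.
Power = Φ(δ − 1.960) + Φ(−δ − 1.960) = Φ(1.465) + Φ(-5.385) = 0.9286 + 0.0000 = 0.9286.

Power ≈ 0.929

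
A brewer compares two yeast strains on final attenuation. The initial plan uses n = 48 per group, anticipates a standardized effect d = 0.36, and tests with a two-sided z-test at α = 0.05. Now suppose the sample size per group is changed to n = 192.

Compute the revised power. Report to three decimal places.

Power ≈ 0.941

With n = 192 per group: δ = d·√(n/2) = 0.36 × √(192/2) = 3.5273. Critical value z_{0.025} = 1.960.
Revised power = Φ(δ − 1.960) + Φ(−δ − 1.960) = Φ(1.567) + Φ(-5.487) = 0.9415 + 0.0000 = 0.9415.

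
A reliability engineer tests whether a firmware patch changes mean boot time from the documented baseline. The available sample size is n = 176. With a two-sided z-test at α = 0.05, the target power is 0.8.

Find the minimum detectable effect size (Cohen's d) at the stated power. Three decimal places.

d ≈ 0.211

Required noncentrality: δ = z_{0.025} + z_{0.20} = 1.960 + 0.842 = 2.802.
(The second rejection-region term Φ(−δ − z_{α/2}) is negligible and dropped.)
δ = d·√n ⇒ d = δ/√n = 2.802/√176 = 0.2112.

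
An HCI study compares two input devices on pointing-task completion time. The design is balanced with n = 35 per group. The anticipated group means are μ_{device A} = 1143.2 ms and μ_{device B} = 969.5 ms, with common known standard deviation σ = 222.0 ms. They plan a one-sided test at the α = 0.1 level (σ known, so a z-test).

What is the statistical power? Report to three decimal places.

Standardized effect: d = |μ_{device A} − μ_{device B}| / σ = |1143.2 − 969.5| / 222.0 = 0.7824
Noncentrality parameter: δ = d·√(n/2) = 0.7824 × √(35/2) = 3.2731
Critical value for a one-sided test at α = 0.1: z_α = 1.282.
Power = P(Z > 1.282 − δ) = Φ(1.992) = 0.9768.

Power ≈ 0.977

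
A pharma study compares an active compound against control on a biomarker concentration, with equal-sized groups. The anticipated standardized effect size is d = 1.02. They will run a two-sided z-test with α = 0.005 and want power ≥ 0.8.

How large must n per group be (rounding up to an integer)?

n = 26 per group

For power 0.8 need Φ(δ − z_{0.0025}) = 0.8, so δ = z_{0.0025} + z_{0.20} = 2.807 + 0.842 = 3.649.
(The Φ(−δ − z_{α/2}) term is vanishingly small for δ > 0 and is dropped in the standard sample-size formula.)
δ = d·√(n/2) ⇒ n = 2(δ/d)² = 2 × (3.649 / 1.02)² = 25.59.
Round up to the next whole unit.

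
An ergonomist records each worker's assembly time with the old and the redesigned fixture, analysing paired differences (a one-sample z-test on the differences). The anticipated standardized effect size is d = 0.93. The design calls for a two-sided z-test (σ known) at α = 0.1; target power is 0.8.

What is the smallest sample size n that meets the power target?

Set Φ(δ − 1.645) = 0.8; then δ − 1.645 = Φ⁻¹(0.8) = 0.842, giving δ = 2.486.
(Ignoring the negligible lower-tail rejection probability gives the usual closed-form inversion.)
δ = d·√n ⇒ n = (δ/d)² = (2.486 / 0.93)² = 7.15.
Rounding up, n = 8.

n = 8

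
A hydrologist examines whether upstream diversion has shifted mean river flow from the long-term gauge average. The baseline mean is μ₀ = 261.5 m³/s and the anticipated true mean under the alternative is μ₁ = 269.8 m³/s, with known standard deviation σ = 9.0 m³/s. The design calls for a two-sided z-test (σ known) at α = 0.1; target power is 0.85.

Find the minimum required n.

n = 9

Standardized effect: d = |μ₁ − μ₀| / σ = |269.8 − 261.5| / 9.0 = 0.9222
Set Φ(δ − 1.645) = 0.85; then δ − 1.645 = Φ⁻¹(0.85) = 1.036, giving δ = 2.681.
(Ignoring the negligible lower-tail rejection probability gives the usual closed-form inversion.)
δ = d·√n ⇒ n = (δ/d)² = (2.681 / 0.9222)² = 8.45.
Rounding up, n = 9.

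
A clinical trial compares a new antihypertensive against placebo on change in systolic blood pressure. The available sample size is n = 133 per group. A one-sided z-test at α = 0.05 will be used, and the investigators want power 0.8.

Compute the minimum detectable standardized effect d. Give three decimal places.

d ≈ 0.305

Required noncentrality: δ = z_{0.05} + z_{0.20} = 1.645 + 0.842 = 2.486.
δ = d·√(n/2) ⇒ d = δ/√(n/2) = 2.486/√(133/2) = 0.3049.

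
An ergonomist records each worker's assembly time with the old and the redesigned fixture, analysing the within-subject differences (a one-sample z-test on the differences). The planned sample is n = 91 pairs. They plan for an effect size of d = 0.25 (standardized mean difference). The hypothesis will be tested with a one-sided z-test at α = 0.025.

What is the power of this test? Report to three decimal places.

Noncentrality parameter: δ = d·√n = 0.25 × √91 = 2.3848
One-sided α = 0.025 → critical value z_{0.025} = 1.960.
Power = Φ(δ − 1.960) = Φ(0.425) = 0.6645.

Power ≈ 0.665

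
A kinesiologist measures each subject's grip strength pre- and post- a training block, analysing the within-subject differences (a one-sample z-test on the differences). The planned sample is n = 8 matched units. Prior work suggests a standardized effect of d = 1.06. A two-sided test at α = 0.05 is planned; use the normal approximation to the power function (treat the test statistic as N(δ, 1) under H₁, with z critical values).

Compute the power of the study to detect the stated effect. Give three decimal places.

Power ≈ 0.850

Noncentrality parameter: δ = d·√n = 1.06 × √8 = 2.9981
Two-sided α = 0.05 → critical value z_{0.025} = 1.960.
Power = Φ(δ − 1.960) + Φ(−δ − 1.960) = Φ(1.038) + Φ(-4.958) = 0.8504 + 0.0000 = 0.8504.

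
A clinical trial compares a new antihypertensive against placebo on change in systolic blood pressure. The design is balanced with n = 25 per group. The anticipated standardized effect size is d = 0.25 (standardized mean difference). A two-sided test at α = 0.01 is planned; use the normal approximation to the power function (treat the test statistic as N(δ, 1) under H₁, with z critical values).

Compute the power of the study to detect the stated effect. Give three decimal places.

Noncentrality parameter: δ = d·√(n/2) = 0.25 × √(25/2) = 0.8839
Two-sided α = 0.01 → critical value z_{0.005} = 2.576.
Power = Φ(δ − 2.576) + Φ(−δ − 2.576) = Φ(-1.692) + Φ(-3.460) = 0.0453 + 0.0003 = 0.0456.

Power ≈ 0.046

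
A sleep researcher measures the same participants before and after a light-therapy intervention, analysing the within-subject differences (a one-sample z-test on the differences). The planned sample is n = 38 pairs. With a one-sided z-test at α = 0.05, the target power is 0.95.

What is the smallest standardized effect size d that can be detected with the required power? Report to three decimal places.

Required noncentrality: δ = z_{0.05} + z_{0.05} = 1.645 + 1.645 = 3.290.
δ = d·√n ⇒ d = δ/√n = 3.290/√38 = 0.5337.

d ≈ 0.534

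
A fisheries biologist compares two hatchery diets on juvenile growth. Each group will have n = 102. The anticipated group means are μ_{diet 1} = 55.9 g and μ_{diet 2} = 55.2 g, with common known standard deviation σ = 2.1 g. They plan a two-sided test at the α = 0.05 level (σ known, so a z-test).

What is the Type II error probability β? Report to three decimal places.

β ≈ 0.337

Standardized effect: d = |μ_{diet 1} − μ_{diet 2}| / σ = |55.9 − 55.2| / 2.1 = 0.3333
Noncentrality parameter: δ = d·√(n/2) = 0.3333 × √(102/2) = 2.3805
Two-sided α = 0.05 → critical value z_{0.025} = 1.960.
Power = Φ(δ − 1.960) + Φ(−δ − 1.960) = Φ(0.421) + Φ(-4.340) = 0.6629 + 0.0000 = 0.6630.
Type II error: β = 1 − power = 1 − 0.6630 = 0.3370.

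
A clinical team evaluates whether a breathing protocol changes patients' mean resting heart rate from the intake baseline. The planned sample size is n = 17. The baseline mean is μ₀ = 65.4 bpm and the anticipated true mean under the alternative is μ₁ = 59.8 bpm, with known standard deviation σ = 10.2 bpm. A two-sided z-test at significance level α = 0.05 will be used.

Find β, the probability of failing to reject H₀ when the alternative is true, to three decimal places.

β ≈ 0.381

Standardized effect: d = |μ₁ − μ₀| / σ = |59.8 − 65.4| / 10.2 = 0.5490
Noncentrality parameter: δ = d·√n = 0.5490 × √17 = 2.2637
Two-sided α = 0.05 → critical value z_{0.025} = 1.960.
Power = Φ(δ − 1.960) + Φ(−δ − 1.960) = Φ(0.304) + Φ(-4.224) = 0.6193 + 0.0000 = 0.6193.
Type II error: β = 1 − power = 1 − 0.6193 = 0.3807.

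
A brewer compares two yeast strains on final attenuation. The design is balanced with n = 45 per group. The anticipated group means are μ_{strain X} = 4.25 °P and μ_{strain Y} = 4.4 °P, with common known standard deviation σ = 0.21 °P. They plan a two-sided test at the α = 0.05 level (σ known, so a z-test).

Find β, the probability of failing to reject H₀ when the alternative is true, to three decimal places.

β ≈ 0.077

Standardized effect: d = |μ_{strain X} − μ_{strain Y}| / σ = |4.25 − 4.4| / 0.21 = 0.7143
Noncentrality parameter: λ = d·√(n/2) = 0.7143 × √(45/2) = 3.3882
Two-sided α = 0.05 → critical value z_{0.025} = 1.960.
Power = Φ(λ − 1.960) + Φ(−λ − 1.960) = Φ(1.428) + Φ(-5.348) = 0.9234 + 0.0000 = 0.9234.
Type II error: β = 1 − power = 1 − 0.9234 = 0.0766.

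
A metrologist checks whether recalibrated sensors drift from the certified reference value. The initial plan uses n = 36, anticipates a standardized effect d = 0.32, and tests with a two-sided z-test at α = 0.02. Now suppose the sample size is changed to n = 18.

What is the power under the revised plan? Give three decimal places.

Power ≈ 0.166

With n = 18: δ = d·√n = 0.32 × √18 = 1.3576. Critical value z_{0.01} = 2.326.
Revised power = Φ(δ − 2.326) + Φ(−δ − 2.326) = Φ(-0.969) + Φ(-3.684) = 0.1663 + 0.0001 = 0.1665.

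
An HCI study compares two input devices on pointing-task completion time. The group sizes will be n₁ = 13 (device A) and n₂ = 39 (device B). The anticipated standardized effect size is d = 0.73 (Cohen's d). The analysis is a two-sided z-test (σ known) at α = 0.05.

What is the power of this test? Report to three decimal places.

Power ≈ 0.625

Noncentrality parameter: δ = d / √(1/n₁ + 1/n₂) = 0.73 / √(1/13 + 1/39) = 2.2794
Critical value for a two-sided test at α = 0.05: z_{α/2} = 1.960.
Power = Φ(δ − 1.960) + Φ(−δ − 1.960) = Φ(0.319) + Φ(-4.239) = 0.6253 + 0.0000 = 0.6253.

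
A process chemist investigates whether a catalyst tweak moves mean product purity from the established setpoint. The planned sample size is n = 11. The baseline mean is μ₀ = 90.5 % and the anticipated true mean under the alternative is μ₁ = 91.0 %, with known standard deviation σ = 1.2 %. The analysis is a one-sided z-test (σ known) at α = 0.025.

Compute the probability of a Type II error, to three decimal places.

Standardized effect: d = |μ₁ − μ₀| / σ = |91.0 − 90.5| / 1.2 = 0.4167
Noncentrality parameter: δ = d·√n = 0.4167 × √11 = 1.3819
One-sided α = 0.025 → critical value z_{0.025} = 1.960.
Power = Φ(δ − 1.960) = Φ(-0.578) = 0.2816.
Type II error: β = 1 − power = 1 − 0.2816 = 0.7184.

β ≈ 0.718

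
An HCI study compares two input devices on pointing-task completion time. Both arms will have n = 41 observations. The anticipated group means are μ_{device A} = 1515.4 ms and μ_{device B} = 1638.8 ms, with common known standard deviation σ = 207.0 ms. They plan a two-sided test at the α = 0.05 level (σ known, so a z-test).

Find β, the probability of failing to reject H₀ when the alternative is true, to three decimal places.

β ≈ 0.230

Standardized effect: d = |μ_{device A} − μ_{device B}| / σ = |1515.4 − 1638.8| / 207.0 = 0.5961
Noncentrality parameter: δ = d·√(n/2) = 0.5961 × √(41/2) = 2.6991
Critical value for a two-sided test at α = 0.05: z_{α/2} = 1.960.
Power = Φ(δ − 1.960) + Φ(−δ − 1.960) = Φ(0.739) + Φ(-4.659) = 0.7701 + 0.0000 = 0.7701.
Type II error: β = 1 − power = 1 − 0.7701 = 0.2299.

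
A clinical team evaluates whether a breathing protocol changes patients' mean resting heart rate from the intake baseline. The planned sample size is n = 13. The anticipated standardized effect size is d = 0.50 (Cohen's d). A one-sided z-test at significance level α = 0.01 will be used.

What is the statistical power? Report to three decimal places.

Noncentrality parameter: δ = d·√n = 0.50 × √13 = 1.8028
One-sided α = 0.01 → critical value z_{0.01} = 2.326.
Power = Φ(δ − 2.326) = Φ(-0.524) = 0.3003.

Power ≈ 0.300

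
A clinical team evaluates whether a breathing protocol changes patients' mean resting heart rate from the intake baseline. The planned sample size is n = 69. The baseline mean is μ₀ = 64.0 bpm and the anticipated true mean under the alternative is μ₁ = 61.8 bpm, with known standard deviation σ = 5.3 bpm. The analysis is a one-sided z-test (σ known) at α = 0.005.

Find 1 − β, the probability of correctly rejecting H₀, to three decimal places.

Standardized effect: d = |μ₁ − μ₀| / σ = |61.8 − 64.0| / 5.3 = 0.4151
Noncentrality parameter: λ = d·√n = 0.4151 × √69 = 3.4480
Critical value for a one-sided test at α = 0.005: z_α = 2.576.
Power = Φ(λ − 2.576) = Φ(0.872) = 0.8085.

Power ≈ 0.808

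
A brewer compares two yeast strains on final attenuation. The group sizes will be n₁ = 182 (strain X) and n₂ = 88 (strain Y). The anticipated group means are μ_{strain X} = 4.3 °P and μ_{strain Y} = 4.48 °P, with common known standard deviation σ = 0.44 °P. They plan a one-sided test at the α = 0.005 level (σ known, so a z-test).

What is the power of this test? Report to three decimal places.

Power ≈ 0.717

Standardized effect: d = |μ_{strain X} − μ_{strain Y}| / σ = |4.3 − 4.48| / 0.44 = 0.4091
Noncentrality parameter: δ = d / √(1/n₁ + 1/n₂) = 0.4091 / √(1/182 + 1/88) = 3.1508
One-sided α = 0.005 → critical value z_{0.005} = 2.576.
Power = P(Z > 2.576 − δ) = Φ(0.575) = 0.7173.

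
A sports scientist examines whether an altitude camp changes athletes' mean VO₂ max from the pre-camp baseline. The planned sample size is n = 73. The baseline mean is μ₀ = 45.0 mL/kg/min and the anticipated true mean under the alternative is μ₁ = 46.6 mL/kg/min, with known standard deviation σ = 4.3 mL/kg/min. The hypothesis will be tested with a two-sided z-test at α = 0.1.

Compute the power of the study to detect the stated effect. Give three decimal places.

Power ≈ 0.938

Standardized effect: d = |μ₁ − μ₀| / σ = |46.6 − 45.0| / 4.3 = 0.3721
Noncentrality parameter: δ = d·√n = 0.3721 × √73 = 3.1792
Two-sided α = 0.1 → critical value z_{0.05} = 1.645.
Power = Φ(δ − 1.645) + Φ(−δ − 1.645) = Φ(1.534) + Φ(-4.824) = 0.9375 + 0.0000 = 0.9375.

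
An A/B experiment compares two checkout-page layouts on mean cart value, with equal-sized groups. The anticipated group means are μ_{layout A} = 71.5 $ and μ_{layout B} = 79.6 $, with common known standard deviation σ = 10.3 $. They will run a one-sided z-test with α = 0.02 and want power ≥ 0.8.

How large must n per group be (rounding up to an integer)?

Standardized effect: d = |μ_{layout A} − μ_{layout B}| / σ = |71.5 − 79.6| / 10.3 = 0.7864
For power 0.8 need Φ(δ − z_{0.02}) = 0.8, so δ = z_{0.02} + z_{0.20} = 2.054 + 0.842 = 2.895.
δ = d·√(n/2) ⇒ n = 2(δ/d)² = 2 × (2.895 / 0.7864)² = 27.11.
Round up to the next whole unit.

n = 28 per group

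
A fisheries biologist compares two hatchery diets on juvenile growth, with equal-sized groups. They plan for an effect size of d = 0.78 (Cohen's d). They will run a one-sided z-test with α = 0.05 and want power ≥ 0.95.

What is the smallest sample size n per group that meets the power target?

For power 0.95 need Φ(δ − z_{0.05}) = 0.95, so δ = z_{0.05} + z_{0.05} = 1.645 + 1.645 = 3.290.
δ = d·√(n/2) ⇒ n = 2(δ/d)² = 2 × (3.290 / 0.78)² = 35.58.
Round up to the next whole unit.

n = 36 per group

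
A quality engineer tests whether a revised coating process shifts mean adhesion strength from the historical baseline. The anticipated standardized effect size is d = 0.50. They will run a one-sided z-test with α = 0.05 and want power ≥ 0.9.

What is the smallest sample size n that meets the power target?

For power 0.9 need Φ(δ − z_{0.05}) = 0.9, so δ = z_{0.05} + z_{0.10} = 1.645 + 1.282 = 2.926.
δ = d·√n ⇒ n = (δ/d)² = (2.926 / 0.50)² = 34.26.
Rounding up, n = 35.

n = 35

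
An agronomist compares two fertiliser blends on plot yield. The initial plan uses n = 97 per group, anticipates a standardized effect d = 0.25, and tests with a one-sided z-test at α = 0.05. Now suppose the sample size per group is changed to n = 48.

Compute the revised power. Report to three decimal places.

Power ≈ 0.337

With n = 48 per group: δ = d·√(n/2) = 0.25 × √(48/2) = 1.2247. Critical value z_{0.05} = 1.645.
Revised power = Φ(δ − 1.645) = Φ(-0.420) = 0.3372.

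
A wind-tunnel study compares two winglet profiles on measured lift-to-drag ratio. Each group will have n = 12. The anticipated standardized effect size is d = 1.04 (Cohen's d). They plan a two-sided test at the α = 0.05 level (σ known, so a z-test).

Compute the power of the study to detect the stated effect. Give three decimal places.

Noncentrality parameter: λ = d·√(n/2) = 1.04 × √(12/2) = 2.5475
Two-sided α = 0.05 → critical value z_{0.025} = 1.960.
Power = Φ(λ − 1.960) + Φ(−λ − 1.960) = Φ(0.588) + Φ(-4.507) = 0.7216 + 0.0000 = 0.7216.

Power ≈ 0.722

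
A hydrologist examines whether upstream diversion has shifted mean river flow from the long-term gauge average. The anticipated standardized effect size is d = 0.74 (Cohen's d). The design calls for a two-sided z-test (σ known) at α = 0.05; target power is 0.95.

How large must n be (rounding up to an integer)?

n = 24

Set Φ(δ − 1.960) = 0.95; then δ − 1.960 = Φ⁻¹(0.95) = 1.645, giving δ = 3.605.
(For δ > 0 the lower-tail rejection region contributes negligibly to power, so the one-term inversion is standard.)
δ = d·√n ⇒ n = (δ/d)² = (3.605 / 0.74)² = 23.73.
Round up to the next whole unit.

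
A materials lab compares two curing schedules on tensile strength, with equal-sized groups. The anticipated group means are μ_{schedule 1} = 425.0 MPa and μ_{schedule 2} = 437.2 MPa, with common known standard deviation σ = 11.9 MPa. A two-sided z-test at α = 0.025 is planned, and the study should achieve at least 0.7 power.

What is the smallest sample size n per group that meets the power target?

Standardized effect: d = |μ_{schedule 1} − μ_{schedule 2}| / σ = |425.0 − 437.2| / 11.9 = 1.0252
For power 0.7 need Φ(δ − z_{0.0125}) = 0.7, so δ = z_{0.0125} + z_{0.30} = 2.241 + 0.524 = 2.766.
(The Φ(−δ − z_{α/2}) term is vanishingly small for δ > 0 and is dropped in the standard sample-size formula.)
δ = d·√(n/2) ⇒ n = 2(δ/d)² = 2 × (2.766 / 1.0252)² = 14.56.
Rounding up, n = 15 per group.

n = 15 per group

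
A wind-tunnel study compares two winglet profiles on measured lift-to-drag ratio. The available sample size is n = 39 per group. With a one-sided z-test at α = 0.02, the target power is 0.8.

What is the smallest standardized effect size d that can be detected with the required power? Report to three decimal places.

d ≈ 0.656

Need Φ(δ − 2.054) = 0.8, so δ = 2.054 + 0.842 = 2.895.
δ = d·√(n/2) ⇒ d = δ/√(n/2) = 2.895/√(39/2) = 0.6557.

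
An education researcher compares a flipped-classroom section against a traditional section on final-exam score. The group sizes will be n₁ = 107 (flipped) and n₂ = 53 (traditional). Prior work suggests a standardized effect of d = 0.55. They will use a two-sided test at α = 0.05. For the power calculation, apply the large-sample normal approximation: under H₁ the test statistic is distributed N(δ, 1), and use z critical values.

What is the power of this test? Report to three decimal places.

Power ≈ 0.906

Noncentrality parameter: δ = d / √(1/n₁ + 1/n₂) = 0.55 / √(1/107 + 1/53) = 3.2744
Critical value for a two-sided test at α = 0.05: z_{α/2} = 1.960.
Power = Φ(δ − 1.960) + Φ(−δ − 1.960) = Φ(1.314) + Φ(-5.234) = 0.9057 + 0.0000 = 0.9057.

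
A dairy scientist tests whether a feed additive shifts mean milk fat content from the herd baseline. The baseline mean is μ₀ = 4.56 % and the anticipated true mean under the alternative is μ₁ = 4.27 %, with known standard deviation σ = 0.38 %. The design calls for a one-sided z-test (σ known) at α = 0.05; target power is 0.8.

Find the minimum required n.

Standardized effect: d = |μ₁ − μ₀| / σ = |4.27 − 4.56| / 0.38 = 0.7632
For power 0.8 need Φ(δ − z_{0.05}) = 0.8, so δ = z_{0.05} + z_{0.20} = 1.645 + 0.842 = 2.486.
δ = d·√n ⇒ n = (δ/d)² = (2.486 / 0.7632)² = 10.62.
Round up to the next whole unit.

n = 11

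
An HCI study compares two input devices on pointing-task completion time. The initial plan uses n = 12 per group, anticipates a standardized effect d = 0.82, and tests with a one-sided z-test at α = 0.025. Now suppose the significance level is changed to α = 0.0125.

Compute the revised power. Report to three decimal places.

δ = d·√(n/2) = 0.82 × √(12/2) = 2.0086 (unchanged). New critical value: z_{0.0125} = 2.241.
Revised power = P(Z > 2.241 − δ) = Φ(-0.233) = 0.4080.

Power ≈ 0.408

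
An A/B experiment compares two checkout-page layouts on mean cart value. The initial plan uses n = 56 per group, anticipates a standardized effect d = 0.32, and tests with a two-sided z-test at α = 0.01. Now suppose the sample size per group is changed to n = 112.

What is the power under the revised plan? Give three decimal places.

Power ≈ 0.428

With n = 112 per group: δ = d·√(n/2) = 0.32 × √(112/2) = 2.3947. Critical value z_{0.005} = 2.576.
Revised power = Φ(δ − 2.576) + Φ(−δ − 2.576) = Φ(-0.181) + Φ(-4.970) = 0.4281 + 0.0000 = 0.4281.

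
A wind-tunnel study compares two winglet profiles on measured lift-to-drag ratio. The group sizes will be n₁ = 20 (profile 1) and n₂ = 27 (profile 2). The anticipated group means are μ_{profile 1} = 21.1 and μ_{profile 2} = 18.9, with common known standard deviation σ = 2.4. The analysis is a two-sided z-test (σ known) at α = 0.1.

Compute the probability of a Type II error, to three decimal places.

β ≈ 0.072

Standardized effect: d = |μ_{profile 1} − μ_{profile 2}| / σ = |21.1 − 18.9| / 2.4 = 0.9167
Noncentrality parameter: δ = d / √(1/n₁ + 1/n₂) = 0.9167 / √(1/20 + 1/27) = 3.1071
Critical value for a two-sided test at α = 0.1: z_{α/2} = 1.645.
Power = Φ(δ − 1.645) + Φ(−δ − 1.645) = Φ(1.462) + Φ(-4.752) = 0.9282 + 0.0000 = 0.9282.
Type II error: β = 1 − power = 1 − 0.9282 = 0.0718.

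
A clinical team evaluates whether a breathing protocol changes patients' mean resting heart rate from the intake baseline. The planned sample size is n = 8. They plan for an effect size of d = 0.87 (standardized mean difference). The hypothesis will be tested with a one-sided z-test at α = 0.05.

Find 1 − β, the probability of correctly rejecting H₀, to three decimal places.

Power ≈ 0.793

Noncentrality parameter: δ = d·√n = 0.87 × √8 = 2.4607
One-sided α = 0.05 → critical value z_{0.05} = 1.645.
Power = Φ(δ − 1.645) = Φ(0.816) = 0.7927.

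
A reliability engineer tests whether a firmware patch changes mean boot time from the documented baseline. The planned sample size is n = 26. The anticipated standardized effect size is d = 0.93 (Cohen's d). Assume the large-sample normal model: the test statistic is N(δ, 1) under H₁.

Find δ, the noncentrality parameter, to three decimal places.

δ ≈ 4.742

The noncentrality parameter scales effect size by the design's sample-size factor: δ = d·√n = 0.93 × √26 = 4.7421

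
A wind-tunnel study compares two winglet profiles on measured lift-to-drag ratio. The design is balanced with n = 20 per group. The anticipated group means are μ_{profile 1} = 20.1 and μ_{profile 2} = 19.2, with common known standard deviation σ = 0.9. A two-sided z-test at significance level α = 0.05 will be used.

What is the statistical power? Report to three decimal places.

Power ≈ 0.885

Standardized effect: d = |μ_{profile 1} − μ_{profile 2}| / σ = |20.1 − 19.2| / 0.9 = 1.0000
Noncentrality parameter: δ = d·√(n/2) = 1.0000 × √(20/2) = 3.1623
Two-sided α = 0.05 → critical value z_{0.025} = 1.960.
Power = Φ(δ − 1.960) + Φ(−δ − 1.960) = Φ(1.202) + Φ(-5.122) = 0.8854 + 0.0000 = 0.8854.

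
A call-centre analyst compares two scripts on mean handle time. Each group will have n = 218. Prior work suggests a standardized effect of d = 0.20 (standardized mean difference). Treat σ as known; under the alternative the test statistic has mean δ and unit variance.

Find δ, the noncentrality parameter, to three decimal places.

δ = d·√(n/2) = 0.20 × √(218/2) = 2.0881

δ ≈ 2.088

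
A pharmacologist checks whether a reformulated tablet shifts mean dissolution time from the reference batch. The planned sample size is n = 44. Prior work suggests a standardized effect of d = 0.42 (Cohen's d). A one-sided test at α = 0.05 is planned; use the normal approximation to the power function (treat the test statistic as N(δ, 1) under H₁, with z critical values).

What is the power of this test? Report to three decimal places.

Power ≈ 0.873

Noncentrality parameter: δ = d·√n = 0.42 × √44 = 2.7860
One-sided α = 0.05 → critical value z_{0.05} = 1.645.
Power = P(Z > 1.645 − δ) = Φ(1.141) = 0.8731.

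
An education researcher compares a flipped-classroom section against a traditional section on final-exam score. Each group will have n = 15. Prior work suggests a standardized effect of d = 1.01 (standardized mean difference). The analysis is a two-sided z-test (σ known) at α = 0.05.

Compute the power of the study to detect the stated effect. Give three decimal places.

Noncentrality parameter: δ = d·√(n/2) = 1.01 × √(15/2) = 2.7660
Two-sided α = 0.05 → critical value z_{0.025} = 1.960.
Power = Φ(δ − 1.960) + Φ(−δ − 1.960) = Φ(0.806) + Φ(-4.726) = 0.7899 + 0.0000 = 0.7899.

Power ≈ 0.790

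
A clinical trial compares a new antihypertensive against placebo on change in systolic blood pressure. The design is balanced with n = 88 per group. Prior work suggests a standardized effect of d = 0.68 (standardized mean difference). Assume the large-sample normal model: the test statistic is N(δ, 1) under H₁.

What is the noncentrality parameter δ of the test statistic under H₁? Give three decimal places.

δ ≈ 4.511

δ = d·√(n/2) = 0.68 × √(88/2) = 4.5106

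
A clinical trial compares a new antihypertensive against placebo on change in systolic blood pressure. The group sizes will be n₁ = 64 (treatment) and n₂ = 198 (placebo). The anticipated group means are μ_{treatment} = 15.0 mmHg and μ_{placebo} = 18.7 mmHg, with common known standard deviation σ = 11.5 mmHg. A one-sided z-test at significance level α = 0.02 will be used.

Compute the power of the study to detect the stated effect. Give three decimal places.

Power ≈ 0.573

Standardized effect: d = |μ_{treatment} − μ_{placebo}| / σ = |15.0 − 18.7| / 11.5 = 0.3217
Noncentrality parameter: λ = d / √(1/n₁ + 1/n₂) = 0.3217 / √(1/64 + 1/198) = 2.2376
Critical value for a one-sided test at α = 0.02: z_α = 2.054.
Power = Φ(λ − 2.054) = Φ(0.184) = 0.5729.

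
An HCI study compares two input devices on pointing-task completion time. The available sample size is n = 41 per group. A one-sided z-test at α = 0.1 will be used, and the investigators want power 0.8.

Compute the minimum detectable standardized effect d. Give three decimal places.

Required noncentrality: δ = z_{0.1} + z_{0.20} = 1.282 + 0.842 = 2.123.
δ = d·√(n/2) ⇒ d = δ/√(n/2) = 2.123/√(41/2) = 0.4689.

d ≈ 0.469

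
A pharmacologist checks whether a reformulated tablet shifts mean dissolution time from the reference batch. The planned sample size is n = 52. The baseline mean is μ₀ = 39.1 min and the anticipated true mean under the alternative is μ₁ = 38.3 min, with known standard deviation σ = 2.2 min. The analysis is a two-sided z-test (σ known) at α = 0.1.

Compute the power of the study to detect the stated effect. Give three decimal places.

Standardized effect: d = |μ₁ − μ₀| / σ = |38.3 − 39.1| / 2.2 = 0.3636
Noncentrality parameter: δ = d·√n = 0.3636 × √52 = 2.6222
Two-sided α = 0.1 → critical value z_{0.05} = 1.645.
Power = Φ(δ − 1.645) + Φ(−δ − 1.645) = Φ(0.977) + Φ(-4.267) = 0.8358 + 0.0000 = 0.8358.

Power ≈ 0.836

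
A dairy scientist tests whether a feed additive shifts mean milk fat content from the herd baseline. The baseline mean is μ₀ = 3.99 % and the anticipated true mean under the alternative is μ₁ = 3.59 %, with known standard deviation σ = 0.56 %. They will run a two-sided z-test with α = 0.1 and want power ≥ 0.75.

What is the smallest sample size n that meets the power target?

Standardized effect: d = |μ₁ − μ₀| / σ = |3.59 − 3.99| / 0.56 = 0.7143
Set Φ(δ − 1.645) = 0.75; then δ − 1.645 = Φ⁻¹(0.75) = 0.674, giving δ = 2.319.
(Ignoring the negligible lower-tail rejection probability gives the usual closed-form inversion.)
δ = d·√n ⇒ n = (δ/d)² = (2.319 / 0.7143)² = 10.54.
Rounding up, n = 11.

n = 11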